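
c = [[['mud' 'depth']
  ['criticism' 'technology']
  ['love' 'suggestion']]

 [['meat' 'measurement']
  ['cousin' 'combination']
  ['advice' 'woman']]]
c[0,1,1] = 'technology'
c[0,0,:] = ['mud', 'depth']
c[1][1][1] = 'combination'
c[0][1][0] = 'criticism'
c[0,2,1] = 'suggestion'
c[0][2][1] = 'suggestion'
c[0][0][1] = 'depth'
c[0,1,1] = 'technology'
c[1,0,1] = 'measurement'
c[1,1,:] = ['cousin', 'combination']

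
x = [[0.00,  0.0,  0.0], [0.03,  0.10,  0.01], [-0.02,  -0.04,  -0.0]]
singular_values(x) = [0.11, 0.01, 0.0]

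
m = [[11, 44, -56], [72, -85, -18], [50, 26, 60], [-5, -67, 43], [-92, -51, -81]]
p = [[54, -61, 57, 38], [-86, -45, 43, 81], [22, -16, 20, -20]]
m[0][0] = 11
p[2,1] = -16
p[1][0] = -86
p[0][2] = 57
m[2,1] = 26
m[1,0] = 72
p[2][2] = 20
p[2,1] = -16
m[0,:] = [11, 44, -56]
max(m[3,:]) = 43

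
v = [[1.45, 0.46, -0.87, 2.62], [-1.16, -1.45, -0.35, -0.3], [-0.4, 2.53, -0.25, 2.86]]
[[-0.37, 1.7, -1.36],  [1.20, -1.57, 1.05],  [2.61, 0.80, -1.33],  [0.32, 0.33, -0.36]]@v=[[-1.96, -6.08, 0.07, -5.37], [3.14, 5.48, -0.76, 6.62], [3.39, -3.32, -2.22, 2.79], [0.23, -1.24, -0.30, -0.29]]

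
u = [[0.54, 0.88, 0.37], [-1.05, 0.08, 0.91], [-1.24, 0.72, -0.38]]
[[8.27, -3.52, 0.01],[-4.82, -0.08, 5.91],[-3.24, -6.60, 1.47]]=u @ [[5.65, 1.39, -2.39], [5.62, -5.7, -0.1], [0.73, 2.02, 3.75]]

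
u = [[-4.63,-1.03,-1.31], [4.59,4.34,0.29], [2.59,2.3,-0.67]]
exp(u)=[[-4.27, -7.97, 0.58], [22.08, 41.62, -3.82], [9.44, 17.5, -1.25]]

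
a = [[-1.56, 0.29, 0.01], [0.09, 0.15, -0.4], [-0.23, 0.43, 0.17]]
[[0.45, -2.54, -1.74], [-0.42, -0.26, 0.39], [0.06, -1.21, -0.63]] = a @ [[-0.35, 1.22, 1.01], [-0.37, -2.2, -0.55], [0.84, 0.10, -0.96]]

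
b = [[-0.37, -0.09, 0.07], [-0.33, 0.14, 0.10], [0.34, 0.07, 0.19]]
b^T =[[-0.37, -0.33, 0.34], [-0.09, 0.14, 0.07], [0.07, 0.1, 0.19]]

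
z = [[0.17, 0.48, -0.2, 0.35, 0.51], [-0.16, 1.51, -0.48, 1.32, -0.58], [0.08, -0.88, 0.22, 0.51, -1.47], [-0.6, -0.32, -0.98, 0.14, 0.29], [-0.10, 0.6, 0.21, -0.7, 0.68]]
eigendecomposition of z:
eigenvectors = [[(-0.36+0j), 0.04-0.10j, 0.04+0.10j, -0.62+0.00j, (0.76+0j)],[-0.72+0.00j, (-0.42+0.17j), (-0.42-0.17j), -0.14+0.00j, 0.11+0.00j],[(0.55+0j), (-0.55+0j), -0.55-0.00j, 0.58+0.00j, -0.55+0.00j],[(-0.09+0j), (0.14-0.5j), (0.14+0.5j), (0.42+0j), (-0.29+0j)],[(-0.2+0j), 0.37+0.26j, 0.37-0.26j, (0.29+0j), -0.16+0.00j]]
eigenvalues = [(1.79+0j), (0.4+1.44j), (0.4-1.44j), (-0.01+0j), (0.14+0j)]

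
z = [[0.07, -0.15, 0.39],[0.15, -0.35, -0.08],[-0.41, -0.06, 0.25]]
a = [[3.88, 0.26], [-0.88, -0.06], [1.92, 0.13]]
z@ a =[[1.15, 0.08],[0.74, 0.05],[-1.06, -0.07]]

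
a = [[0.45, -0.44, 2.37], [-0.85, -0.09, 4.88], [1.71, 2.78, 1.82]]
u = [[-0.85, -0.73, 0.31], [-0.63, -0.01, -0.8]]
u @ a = [[0.77, 1.30, -5.01], [-1.64, -1.95, -3.0]]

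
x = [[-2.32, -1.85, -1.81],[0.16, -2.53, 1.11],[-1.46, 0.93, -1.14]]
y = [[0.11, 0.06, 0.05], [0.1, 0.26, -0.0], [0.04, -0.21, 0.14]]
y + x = [[-2.21,-1.79,-1.76], [0.26,-2.27,1.11], [-1.42,0.72,-1.0]]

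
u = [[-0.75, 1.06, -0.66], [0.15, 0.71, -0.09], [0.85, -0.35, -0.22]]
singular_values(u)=[1.66, 0.79, 0.4]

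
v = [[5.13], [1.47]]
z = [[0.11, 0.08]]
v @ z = [[0.56, 0.41], [0.16, 0.12]]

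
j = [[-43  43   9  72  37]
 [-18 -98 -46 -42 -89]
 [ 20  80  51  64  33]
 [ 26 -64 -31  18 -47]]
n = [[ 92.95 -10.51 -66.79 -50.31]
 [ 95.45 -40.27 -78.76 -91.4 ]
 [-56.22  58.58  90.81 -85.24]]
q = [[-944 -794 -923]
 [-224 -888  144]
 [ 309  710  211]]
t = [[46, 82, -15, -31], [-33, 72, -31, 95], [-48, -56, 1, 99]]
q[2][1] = 710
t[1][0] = -33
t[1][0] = -33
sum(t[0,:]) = 82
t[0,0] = 46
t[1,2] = -31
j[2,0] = 20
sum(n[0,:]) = -34.66000000000001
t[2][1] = -56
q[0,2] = -923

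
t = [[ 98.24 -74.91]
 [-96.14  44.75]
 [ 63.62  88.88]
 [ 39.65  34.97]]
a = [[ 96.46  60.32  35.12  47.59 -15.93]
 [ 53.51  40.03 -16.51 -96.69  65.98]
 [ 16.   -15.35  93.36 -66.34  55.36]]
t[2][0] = 63.62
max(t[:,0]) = 98.24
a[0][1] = 60.32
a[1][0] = 53.51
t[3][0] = 39.65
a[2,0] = 16.0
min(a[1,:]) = -96.69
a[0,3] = 47.59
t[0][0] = 98.24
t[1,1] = 44.75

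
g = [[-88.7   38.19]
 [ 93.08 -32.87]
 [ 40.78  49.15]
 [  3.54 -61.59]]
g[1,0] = 93.08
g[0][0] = -88.7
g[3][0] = 3.54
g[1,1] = -32.87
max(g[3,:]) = 3.54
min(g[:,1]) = -61.59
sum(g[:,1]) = -7.1200000000000045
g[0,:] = [-88.7, 38.19]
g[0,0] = -88.7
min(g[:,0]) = -88.7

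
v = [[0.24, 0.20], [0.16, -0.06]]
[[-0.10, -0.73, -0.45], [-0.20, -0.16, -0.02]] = v @ [[-0.98,  -1.63,  -0.66],[0.66,  -1.69,  -1.44]]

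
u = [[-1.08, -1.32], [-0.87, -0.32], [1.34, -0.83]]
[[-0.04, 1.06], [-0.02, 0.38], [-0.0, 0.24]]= u@[[0.01,-0.21], [0.02,-0.63]]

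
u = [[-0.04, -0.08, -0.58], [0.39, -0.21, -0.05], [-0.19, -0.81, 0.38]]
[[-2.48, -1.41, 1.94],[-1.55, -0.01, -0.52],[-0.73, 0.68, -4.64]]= u @[[-1.76,  0.37,  0.23], [3.17,  0.19,  3.85], [3.96,  2.38,  -3.89]]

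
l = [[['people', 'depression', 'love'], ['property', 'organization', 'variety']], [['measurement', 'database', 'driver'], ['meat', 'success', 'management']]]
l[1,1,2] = 'management'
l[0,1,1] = 'organization'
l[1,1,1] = 'success'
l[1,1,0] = 'meat'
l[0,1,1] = 'organization'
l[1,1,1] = 'success'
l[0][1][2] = 'variety'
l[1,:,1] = ['database', 'success']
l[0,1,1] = 'organization'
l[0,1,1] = 'organization'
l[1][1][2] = 'management'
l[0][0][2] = 'love'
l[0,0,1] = 'depression'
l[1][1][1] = 'success'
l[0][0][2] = 'love'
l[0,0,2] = 'love'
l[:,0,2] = ['love', 'driver']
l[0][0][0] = 'people'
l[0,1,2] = 'variety'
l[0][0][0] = 'people'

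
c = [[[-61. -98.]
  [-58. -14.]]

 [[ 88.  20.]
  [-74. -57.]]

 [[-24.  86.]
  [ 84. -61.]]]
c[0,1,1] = -14.0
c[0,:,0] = [-61.0, -58.0]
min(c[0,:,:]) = -98.0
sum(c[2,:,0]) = 60.0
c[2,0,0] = -24.0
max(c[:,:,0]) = 88.0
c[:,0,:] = [[-61.0, -98.0], [88.0, 20.0], [-24.0, 86.0]]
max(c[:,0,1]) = 86.0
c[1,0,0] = 88.0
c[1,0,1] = 20.0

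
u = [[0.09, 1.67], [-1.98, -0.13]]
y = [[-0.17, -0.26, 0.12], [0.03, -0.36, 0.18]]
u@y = [[0.03,-0.62,0.31], [0.33,0.56,-0.26]]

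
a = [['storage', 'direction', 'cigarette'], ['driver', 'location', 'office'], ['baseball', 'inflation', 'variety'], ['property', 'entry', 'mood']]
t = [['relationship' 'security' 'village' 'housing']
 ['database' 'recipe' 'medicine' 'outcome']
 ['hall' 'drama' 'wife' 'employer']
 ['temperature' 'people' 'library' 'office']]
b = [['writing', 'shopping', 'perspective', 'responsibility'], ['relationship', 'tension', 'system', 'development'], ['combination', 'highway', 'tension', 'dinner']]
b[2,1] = 'highway'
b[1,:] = ['relationship', 'tension', 'system', 'development']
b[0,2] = 'perspective'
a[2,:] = ['baseball', 'inflation', 'variety']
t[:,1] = ['security', 'recipe', 'drama', 'people']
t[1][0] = 'database'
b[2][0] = 'combination'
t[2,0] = 'hall'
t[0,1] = 'security'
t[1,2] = 'medicine'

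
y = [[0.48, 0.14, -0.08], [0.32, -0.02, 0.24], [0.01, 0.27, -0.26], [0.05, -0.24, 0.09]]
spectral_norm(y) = 0.59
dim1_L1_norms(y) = [0.7, 0.58, 0.54, 0.38]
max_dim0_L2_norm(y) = 0.58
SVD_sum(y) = [[0.48, 0.10, 0.04], [0.32, 0.07, 0.03], [0.04, 0.01, 0.0], [0.01, 0.00, 0.0]] + [[-0.01, 0.08, -0.08], [0.02, -0.15, 0.15], [-0.03, 0.26, -0.26], [0.02, -0.17, 0.17]] + [[0.01,  -0.04,  -0.04],[-0.02,  0.06,  0.06],[0.00,  -0.00,  -0.00],[0.02,  -0.08,  -0.08]]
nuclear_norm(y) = 1.25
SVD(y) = [[-0.83, -0.22, -0.38], [-0.55, 0.42, 0.59], [-0.08, -0.74, -0.01], [-0.01, 0.47, -0.72]] @ diag([0.5913810886916282, 0.5021442816683934, 0.15401145517667794]) @ [[-0.97, -0.21, -0.08], [0.09, -0.70, 0.71], [-0.2, 0.68, 0.7]]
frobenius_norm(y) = 0.79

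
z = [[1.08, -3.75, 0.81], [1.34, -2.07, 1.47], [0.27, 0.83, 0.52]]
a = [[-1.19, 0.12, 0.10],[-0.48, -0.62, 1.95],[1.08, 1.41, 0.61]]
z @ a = [[1.39, 3.6, -6.71], [0.99, 3.52, -3.01], [-0.16, 0.25, 1.96]]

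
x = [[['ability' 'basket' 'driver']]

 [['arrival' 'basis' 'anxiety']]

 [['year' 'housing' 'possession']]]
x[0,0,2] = 'driver'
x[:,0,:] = [['ability', 'basket', 'driver'], ['arrival', 'basis', 'anxiety'], ['year', 'housing', 'possession']]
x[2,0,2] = 'possession'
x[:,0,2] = ['driver', 'anxiety', 'possession']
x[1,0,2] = 'anxiety'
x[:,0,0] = ['ability', 'arrival', 'year']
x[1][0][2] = 'anxiety'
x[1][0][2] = 'anxiety'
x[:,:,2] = [['driver'], ['anxiety'], ['possession']]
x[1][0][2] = 'anxiety'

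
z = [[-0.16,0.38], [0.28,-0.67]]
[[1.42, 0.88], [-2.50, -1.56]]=z @ [[-0.26,2.58], [3.62,3.41]]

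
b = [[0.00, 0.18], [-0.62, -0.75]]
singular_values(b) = [0.98, 0.11]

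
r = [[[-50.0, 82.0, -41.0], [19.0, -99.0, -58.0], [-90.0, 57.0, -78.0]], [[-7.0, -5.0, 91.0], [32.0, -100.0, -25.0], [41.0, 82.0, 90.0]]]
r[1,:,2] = [91.0, -25.0, 90.0]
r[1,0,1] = -5.0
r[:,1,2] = [-58.0, -25.0]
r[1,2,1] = 82.0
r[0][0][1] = 82.0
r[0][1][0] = 19.0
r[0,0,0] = -50.0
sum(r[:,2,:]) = 102.0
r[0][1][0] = 19.0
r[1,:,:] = [[-7.0, -5.0, 91.0], [32.0, -100.0, -25.0], [41.0, 82.0, 90.0]]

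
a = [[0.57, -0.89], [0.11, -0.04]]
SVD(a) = [[-1.0, -0.09], [-0.09, 1.0]] @ diag([1.0609852635824606, 0.0707832639884382]) @ [[-0.54, 0.84], [0.84, 0.54]]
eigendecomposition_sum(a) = [[0.28-0.54j, -0.44+1.69j], [0.05-0.21j, -0.02+0.61j]] + [[0.29+0.54j, -0.45-1.69j], [(0.06+0.21j), -0.02-0.61j]]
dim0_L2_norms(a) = [0.58, 0.89]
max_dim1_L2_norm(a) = 1.06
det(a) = 0.08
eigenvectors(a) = [[(0.94+0j), 0.94-0.00j], [0.32-0.07j, (0.32+0.07j)]]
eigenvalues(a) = [(0.26+0.07j), (0.26-0.07j)]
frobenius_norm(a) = 1.06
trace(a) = 0.53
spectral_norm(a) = 1.06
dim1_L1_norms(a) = [1.46, 0.15]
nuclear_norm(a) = 1.13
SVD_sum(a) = [[0.58, -0.89],  [0.05, -0.08]] + [[-0.01, -0.00], [0.06, 0.04]]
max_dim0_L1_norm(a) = 0.93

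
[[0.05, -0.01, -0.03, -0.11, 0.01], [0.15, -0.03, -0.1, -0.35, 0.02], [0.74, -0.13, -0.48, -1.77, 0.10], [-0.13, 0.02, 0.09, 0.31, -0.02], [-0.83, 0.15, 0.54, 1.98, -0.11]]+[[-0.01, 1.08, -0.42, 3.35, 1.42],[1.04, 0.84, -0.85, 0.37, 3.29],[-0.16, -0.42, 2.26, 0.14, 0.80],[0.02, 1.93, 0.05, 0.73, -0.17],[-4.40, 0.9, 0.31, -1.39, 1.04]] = [[0.04,1.07,-0.45,3.24,1.43], [1.19,0.81,-0.95,0.02,3.31], [0.58,-0.55,1.78,-1.63,0.9], [-0.11,1.95,0.14,1.04,-0.19], [-5.23,1.05,0.85,0.59,0.93]]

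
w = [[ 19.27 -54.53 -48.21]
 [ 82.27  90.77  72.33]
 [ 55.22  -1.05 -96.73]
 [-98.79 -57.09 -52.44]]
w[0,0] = 19.27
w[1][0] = 82.27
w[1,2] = 72.33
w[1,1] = 90.77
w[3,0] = -98.79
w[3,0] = -98.79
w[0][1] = -54.53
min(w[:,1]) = -57.09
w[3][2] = -52.44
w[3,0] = -98.79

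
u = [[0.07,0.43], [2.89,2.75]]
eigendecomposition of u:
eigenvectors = [[-0.73, -0.14], [0.68, -0.99]]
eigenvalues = [-0.33, 3.15]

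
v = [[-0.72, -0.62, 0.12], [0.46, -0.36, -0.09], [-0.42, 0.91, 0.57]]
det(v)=0.260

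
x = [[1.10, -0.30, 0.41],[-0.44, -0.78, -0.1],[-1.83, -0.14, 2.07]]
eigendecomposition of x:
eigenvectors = [[0.23-0.37j, 0.23+0.37j, -0.13+0.00j], [-0.05+0.08j, -0.05-0.08j, -0.98+0.00j], [0.90+0.00j, (0.9-0j), -0.13+0.00j]]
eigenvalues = [(1.62+0.73j), (1.62-0.73j), (-0.85+0j)]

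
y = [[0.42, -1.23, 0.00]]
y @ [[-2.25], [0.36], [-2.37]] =[[-1.39]]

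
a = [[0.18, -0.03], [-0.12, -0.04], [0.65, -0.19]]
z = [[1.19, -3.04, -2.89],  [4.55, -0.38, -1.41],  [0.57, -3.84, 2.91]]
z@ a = [[-1.30,0.64], [-0.05,0.15], [2.45,-0.42]]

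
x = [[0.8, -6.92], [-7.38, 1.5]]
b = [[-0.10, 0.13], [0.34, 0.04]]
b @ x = [[-1.04, 0.89], [-0.02, -2.29]]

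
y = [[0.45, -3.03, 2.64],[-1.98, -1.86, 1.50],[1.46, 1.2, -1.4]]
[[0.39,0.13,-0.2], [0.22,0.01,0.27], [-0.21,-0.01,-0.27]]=y @ [[-0.0, 0.03, -0.18], [0.02, -0.02, 0.16], [0.17, 0.02, 0.14]]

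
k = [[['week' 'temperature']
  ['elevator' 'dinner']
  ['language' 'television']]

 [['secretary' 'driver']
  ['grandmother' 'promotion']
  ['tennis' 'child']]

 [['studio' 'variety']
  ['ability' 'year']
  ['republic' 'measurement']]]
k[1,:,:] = [['secretary', 'driver'], ['grandmother', 'promotion'], ['tennis', 'child']]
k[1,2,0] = 'tennis'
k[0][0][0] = 'week'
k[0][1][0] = 'elevator'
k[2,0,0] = 'studio'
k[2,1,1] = 'year'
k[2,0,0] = 'studio'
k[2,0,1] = 'variety'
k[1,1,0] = 'grandmother'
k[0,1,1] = 'dinner'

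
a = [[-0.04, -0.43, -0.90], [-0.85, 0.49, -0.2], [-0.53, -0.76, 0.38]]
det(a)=-1.001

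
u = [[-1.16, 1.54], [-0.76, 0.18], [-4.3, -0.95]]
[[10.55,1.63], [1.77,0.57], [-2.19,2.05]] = u@ [[-0.86, -0.61], [6.20, 0.6]]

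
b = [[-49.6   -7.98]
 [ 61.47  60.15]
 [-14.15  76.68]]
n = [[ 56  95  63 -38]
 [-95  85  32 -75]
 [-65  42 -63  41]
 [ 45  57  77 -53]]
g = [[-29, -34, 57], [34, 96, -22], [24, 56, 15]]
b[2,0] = -14.15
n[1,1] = 85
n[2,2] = -63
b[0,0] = -49.6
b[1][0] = 61.47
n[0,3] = -38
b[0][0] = -49.6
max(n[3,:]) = 77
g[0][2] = 57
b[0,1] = -7.98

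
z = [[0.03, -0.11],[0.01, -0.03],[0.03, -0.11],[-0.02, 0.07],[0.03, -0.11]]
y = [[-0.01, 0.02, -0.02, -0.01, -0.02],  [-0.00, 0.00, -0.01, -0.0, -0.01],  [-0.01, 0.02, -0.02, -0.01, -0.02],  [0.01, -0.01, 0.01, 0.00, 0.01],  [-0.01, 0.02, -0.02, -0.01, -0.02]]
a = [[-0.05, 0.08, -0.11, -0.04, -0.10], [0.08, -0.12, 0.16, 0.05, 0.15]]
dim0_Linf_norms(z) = [0.03, 0.11]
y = z @ a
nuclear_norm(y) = 0.08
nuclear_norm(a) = 0.33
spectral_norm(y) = 0.07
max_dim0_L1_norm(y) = 0.08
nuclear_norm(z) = 0.21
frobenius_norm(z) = 0.21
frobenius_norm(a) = 0.32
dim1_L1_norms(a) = [0.38, 0.56]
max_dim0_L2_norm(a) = 0.19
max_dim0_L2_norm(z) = 0.21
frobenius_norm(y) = 0.07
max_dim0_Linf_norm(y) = 0.02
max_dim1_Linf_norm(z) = 0.11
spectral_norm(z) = 0.21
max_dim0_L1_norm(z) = 0.43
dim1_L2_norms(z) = [0.11, 0.03, 0.11, 0.07, 0.11]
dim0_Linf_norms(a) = [0.08, 0.12, 0.16, 0.05, 0.15]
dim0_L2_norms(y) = [0.02, 0.04, 0.04, 0.02, 0.04]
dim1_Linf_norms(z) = [0.11, 0.03, 0.11, 0.07, 0.11]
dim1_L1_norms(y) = [0.08, 0.02, 0.08, 0.04, 0.08]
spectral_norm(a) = 0.32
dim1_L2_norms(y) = [0.04, 0.01, 0.04, 0.02, 0.04]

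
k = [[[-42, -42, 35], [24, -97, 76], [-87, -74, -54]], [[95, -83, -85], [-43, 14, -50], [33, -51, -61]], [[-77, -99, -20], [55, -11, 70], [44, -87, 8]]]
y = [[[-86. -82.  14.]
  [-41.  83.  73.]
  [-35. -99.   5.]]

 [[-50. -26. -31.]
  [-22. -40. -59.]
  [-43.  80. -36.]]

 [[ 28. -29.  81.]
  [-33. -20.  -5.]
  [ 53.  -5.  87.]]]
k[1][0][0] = 95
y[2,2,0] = 53.0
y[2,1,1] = -20.0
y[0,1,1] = 83.0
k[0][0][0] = -42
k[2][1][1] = -11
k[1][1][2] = -50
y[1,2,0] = -43.0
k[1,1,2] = -50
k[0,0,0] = -42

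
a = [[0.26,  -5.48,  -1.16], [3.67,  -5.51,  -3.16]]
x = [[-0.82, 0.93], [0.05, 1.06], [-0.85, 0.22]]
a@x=[[0.5, -5.82], [-0.60, -3.12]]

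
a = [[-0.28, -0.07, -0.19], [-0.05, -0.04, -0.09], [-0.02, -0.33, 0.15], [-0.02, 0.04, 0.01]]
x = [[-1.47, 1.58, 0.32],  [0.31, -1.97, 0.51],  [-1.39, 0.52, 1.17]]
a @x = [[0.65, -0.40, -0.35], [0.19, -0.05, -0.14], [-0.28, 0.70, 0.0], [0.03, -0.11, 0.03]]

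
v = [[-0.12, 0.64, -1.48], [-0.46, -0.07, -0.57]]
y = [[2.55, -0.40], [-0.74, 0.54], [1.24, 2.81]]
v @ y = [[-2.61, -3.77], [-1.83, -1.46]]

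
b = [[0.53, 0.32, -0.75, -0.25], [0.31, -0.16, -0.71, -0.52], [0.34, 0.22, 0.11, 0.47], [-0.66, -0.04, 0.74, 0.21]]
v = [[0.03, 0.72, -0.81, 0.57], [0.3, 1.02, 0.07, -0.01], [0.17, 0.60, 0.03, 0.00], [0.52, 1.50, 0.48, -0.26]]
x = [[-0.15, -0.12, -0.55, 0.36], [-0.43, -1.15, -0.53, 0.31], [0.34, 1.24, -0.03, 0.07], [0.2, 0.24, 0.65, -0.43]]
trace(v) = 0.82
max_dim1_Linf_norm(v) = 1.5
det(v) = -0.00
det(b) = -0.00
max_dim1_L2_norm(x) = 1.37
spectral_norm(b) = 1.65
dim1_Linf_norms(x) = [0.55, 1.15, 1.24, 0.65]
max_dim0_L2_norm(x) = 1.71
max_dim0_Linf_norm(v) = 1.5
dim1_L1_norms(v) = [2.13, 1.4, 0.8, 2.76]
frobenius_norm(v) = 2.42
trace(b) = 0.69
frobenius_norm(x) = 2.17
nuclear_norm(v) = 3.28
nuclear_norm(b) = 2.65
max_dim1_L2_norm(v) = 1.68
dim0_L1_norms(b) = [1.84, 0.74, 2.31, 1.45]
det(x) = 0.00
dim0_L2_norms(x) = [0.6, 1.71, 1.0, 0.64]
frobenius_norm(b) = 1.82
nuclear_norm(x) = 2.94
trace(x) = -1.76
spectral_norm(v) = 2.13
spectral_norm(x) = 1.93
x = b @ v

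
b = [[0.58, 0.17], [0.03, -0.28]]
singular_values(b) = [0.61, 0.28]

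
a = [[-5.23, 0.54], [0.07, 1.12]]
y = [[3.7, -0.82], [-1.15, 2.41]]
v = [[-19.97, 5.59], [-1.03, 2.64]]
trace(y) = 6.11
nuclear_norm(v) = 23.07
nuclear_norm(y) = 6.12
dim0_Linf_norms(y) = [3.7, 2.41]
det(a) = -5.90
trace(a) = -4.11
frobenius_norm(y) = 4.64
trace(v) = -17.33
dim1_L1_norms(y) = [4.52, 3.56]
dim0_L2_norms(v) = [20.0, 6.18]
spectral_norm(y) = 4.24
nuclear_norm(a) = 6.38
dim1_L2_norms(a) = [5.26, 1.12]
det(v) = -46.96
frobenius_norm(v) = 20.93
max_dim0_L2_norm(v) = 20.0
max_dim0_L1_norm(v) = 21.0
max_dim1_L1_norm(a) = 5.77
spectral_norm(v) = 20.81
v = a @ y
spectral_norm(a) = 5.26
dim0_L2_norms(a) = [5.23, 1.24]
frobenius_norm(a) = 5.38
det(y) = 7.97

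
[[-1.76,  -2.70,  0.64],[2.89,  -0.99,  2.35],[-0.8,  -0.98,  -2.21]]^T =[[-1.76, 2.89, -0.80], [-2.7, -0.99, -0.98], [0.64, 2.35, -2.21]]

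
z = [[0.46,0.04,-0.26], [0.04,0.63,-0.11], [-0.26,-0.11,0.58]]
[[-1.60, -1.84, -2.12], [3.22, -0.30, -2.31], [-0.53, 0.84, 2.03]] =z@[[-5.22, -4.27, -3.59], [5.04, -0.29, -3.21], [-2.29, -0.52, 1.29]]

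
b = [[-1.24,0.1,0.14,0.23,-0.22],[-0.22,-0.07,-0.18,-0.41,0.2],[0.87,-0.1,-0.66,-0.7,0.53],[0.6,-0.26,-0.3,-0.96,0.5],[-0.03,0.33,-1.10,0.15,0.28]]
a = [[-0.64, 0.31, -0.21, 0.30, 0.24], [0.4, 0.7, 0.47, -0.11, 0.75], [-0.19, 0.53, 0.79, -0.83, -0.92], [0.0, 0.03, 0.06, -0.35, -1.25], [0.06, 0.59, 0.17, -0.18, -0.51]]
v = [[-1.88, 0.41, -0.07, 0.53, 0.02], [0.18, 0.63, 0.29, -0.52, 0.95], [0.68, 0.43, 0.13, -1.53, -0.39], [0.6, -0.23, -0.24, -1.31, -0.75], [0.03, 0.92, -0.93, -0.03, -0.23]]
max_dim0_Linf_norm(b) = 1.24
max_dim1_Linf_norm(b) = 1.24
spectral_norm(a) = 2.06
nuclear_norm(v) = 7.09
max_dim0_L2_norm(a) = 1.81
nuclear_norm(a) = 4.72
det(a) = 0.01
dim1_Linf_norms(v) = [1.88, 0.95, 1.53, 1.31, 0.93]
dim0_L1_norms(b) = [2.96, 0.86, 2.38, 2.45, 1.73]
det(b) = -0.00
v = b + a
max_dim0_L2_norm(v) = 2.15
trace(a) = -0.01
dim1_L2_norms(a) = [0.84, 1.2, 1.57, 1.3, 0.82]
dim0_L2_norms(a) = [0.78, 1.1, 0.96, 0.97, 1.81]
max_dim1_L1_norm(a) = 3.26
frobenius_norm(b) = 2.65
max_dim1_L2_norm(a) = 1.57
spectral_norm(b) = 2.20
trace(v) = -2.66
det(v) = -1.71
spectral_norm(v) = 2.77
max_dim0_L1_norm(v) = 3.92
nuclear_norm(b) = 4.28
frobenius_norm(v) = 3.65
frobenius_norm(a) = 2.64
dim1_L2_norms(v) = [2.0, 1.3, 1.78, 1.66, 1.33]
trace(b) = -2.65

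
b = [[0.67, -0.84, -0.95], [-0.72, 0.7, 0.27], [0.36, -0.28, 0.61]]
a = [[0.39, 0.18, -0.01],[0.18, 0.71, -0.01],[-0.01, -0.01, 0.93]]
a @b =[[0.13,-0.2,-0.33], [-0.39,0.35,0.01], [0.34,-0.26,0.57]]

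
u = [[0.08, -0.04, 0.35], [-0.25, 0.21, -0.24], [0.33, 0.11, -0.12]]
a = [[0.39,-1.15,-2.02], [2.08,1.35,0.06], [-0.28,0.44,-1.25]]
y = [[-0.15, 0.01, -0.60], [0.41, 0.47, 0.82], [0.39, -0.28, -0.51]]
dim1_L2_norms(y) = [0.62, 1.03, 0.7]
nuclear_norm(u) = 1.04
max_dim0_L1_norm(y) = 1.93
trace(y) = -0.19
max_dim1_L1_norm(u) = 0.7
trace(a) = 0.49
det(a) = -6.25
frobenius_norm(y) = 1.39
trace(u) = 0.17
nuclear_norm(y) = 2.07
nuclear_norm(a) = 6.00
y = u @ a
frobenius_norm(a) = 3.68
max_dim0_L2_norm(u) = 0.44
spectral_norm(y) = 1.25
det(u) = -0.03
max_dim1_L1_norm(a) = 3.56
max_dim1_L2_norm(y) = 1.03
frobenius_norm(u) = 0.66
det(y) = 0.19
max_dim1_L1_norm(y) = 1.7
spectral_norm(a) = 2.66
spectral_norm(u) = 0.51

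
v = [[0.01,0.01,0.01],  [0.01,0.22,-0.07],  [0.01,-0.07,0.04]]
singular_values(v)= [0.24, 0.03, 0.0]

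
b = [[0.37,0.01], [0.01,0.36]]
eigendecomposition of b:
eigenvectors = [[0.85, -0.53], [0.53, 0.85]]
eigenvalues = [0.38, 0.35]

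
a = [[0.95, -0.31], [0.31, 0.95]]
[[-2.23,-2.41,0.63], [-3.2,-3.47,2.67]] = a@ [[-3.11,-3.37,1.43], [-2.35,-2.55,2.34]]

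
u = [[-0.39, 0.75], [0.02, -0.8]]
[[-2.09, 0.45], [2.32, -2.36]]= u @ [[-0.24, 4.74], [-2.91, 3.07]]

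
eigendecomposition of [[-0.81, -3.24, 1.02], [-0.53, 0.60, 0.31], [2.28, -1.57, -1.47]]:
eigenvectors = [[0.61, 0.68, 0.59],  [0.16, -0.22, 0.11],  [-0.78, 0.7, 0.80]]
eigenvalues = [-2.95, 1.27, -0.0]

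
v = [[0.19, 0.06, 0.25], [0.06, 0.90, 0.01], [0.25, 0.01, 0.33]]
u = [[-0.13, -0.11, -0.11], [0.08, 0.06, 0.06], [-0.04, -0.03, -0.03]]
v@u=[[-0.03, -0.02, -0.02], [0.06, 0.05, 0.05], [-0.04, -0.04, -0.04]]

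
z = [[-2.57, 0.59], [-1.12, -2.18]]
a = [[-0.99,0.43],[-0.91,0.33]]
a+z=[[-3.56, 1.02], [-2.03, -1.85]]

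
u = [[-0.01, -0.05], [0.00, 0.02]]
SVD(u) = [[-0.93,-0.36], [0.36,-0.93]] @ diag([0.05464985704219043, 0.0036596619062625783]) @ [[0.17, 0.99], [0.99, -0.17]]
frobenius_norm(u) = 0.05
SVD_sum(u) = [[-0.01, -0.05], [0.0, 0.02]] + [[-0.00, 0.0], [-0.00, 0.0]]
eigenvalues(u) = [-0.01, 0.02]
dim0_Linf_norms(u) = [0.01, 0.05]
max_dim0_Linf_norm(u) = 0.05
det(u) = -0.00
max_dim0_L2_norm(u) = 0.05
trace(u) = 0.01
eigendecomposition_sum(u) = [[-0.01, -0.02], [-0.0, -0.0]] + [[0.0, -0.03], [0.00, 0.02]]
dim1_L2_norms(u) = [0.05, 0.02]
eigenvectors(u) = [[1.0, -0.86], [0.00, 0.51]]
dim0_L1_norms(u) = [0.01, 0.07]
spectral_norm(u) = 0.05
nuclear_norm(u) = 0.06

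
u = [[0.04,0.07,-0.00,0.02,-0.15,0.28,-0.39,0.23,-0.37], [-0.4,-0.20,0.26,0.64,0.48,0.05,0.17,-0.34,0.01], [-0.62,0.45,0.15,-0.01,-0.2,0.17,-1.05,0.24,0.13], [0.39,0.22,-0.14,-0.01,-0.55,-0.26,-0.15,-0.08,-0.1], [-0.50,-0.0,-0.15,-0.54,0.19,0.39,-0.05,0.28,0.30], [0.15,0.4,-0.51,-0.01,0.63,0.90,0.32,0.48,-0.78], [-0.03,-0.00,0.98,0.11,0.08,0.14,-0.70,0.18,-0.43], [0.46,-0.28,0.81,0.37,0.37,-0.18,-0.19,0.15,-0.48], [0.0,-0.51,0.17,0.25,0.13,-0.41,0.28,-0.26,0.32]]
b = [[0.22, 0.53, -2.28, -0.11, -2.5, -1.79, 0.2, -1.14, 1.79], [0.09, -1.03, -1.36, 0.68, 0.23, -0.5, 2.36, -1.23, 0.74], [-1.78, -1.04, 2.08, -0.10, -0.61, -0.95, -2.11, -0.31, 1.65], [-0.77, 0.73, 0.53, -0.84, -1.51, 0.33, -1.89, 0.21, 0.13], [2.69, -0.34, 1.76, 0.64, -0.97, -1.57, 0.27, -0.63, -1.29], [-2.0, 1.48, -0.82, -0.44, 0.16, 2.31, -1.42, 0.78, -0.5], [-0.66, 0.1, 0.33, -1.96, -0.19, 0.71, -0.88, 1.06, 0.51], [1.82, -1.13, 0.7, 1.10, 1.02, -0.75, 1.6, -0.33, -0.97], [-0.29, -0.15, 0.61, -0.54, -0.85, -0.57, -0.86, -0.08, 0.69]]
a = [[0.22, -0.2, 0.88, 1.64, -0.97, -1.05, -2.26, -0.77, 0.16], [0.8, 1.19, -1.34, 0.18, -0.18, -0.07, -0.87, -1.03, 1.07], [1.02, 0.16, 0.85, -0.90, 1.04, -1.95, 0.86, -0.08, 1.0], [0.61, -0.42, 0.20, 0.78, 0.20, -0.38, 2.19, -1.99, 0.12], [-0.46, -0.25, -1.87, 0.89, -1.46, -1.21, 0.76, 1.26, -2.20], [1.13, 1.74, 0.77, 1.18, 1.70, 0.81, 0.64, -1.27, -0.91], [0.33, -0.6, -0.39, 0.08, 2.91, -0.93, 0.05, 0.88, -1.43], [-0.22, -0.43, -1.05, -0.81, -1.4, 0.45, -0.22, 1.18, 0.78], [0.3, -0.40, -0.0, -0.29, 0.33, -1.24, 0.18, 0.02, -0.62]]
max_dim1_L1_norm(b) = 10.63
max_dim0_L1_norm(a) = 10.19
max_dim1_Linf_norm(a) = 2.91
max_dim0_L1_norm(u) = 3.3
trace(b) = 1.25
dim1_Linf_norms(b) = [2.5, 2.36, 2.11, 1.89, 2.69, 2.31, 1.96, 1.82, 0.86]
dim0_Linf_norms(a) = [1.13, 1.74, 1.87, 1.64, 2.91, 1.95, 2.26, 1.99, 2.2]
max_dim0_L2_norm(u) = 1.43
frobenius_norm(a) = 9.32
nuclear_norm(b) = 22.75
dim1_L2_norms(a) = [3.36, 2.62, 3.04, 3.19, 3.89, 3.56, 3.58, 2.49, 1.55]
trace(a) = 3.00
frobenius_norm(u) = 3.40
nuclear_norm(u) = 7.80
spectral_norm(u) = 1.83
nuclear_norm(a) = 24.30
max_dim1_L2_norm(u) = 1.61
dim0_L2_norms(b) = [4.35, 2.56, 4.05, 2.67, 3.42, 3.7, 4.45, 2.28, 3.18]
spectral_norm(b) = 6.86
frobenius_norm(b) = 10.46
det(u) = -0.00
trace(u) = 0.84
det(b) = 0.01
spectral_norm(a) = 5.11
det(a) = -697.45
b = a @ u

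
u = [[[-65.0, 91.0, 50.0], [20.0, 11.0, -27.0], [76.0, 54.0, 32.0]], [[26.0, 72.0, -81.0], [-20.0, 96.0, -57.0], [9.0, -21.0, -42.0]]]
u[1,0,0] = 26.0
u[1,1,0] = -20.0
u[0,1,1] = 11.0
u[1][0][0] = 26.0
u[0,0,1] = 91.0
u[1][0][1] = 72.0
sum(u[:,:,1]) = 303.0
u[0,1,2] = -27.0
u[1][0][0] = 26.0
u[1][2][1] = -21.0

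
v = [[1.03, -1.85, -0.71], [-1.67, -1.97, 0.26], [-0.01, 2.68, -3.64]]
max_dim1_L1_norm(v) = 6.33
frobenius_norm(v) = 5.67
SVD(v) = [[-0.15, 0.74, -0.65], [-0.36, 0.57, 0.74], [0.92, 0.35, 0.18]] @ diag([4.824239744124093, 2.281309012217508, 1.9181605985914427]) @ [[0.09,0.72,-0.69],[-0.08,-0.69,-0.72],[-0.99,0.12,-0.00]]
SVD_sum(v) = [[-0.07, -0.53, 0.51], [-0.16, -1.25, 1.2], [0.40, 3.18, -3.06]] + [[-0.14, -1.16, -1.23], [-0.11, -0.89, -0.94], [-0.07, -0.55, -0.58]] + [[1.24, -0.15, 0.00], [-1.40, 0.17, -0.00], [-0.34, 0.04, -0.0]]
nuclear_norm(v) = 9.02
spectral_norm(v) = 4.82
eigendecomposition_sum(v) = [[1.55, -0.89, -0.24], [-0.68, 0.39, 0.10], [-0.32, 0.19, 0.05]] + [[-1.09, -2.57, 0.14], [-0.97, -2.28, 0.13], [-3.51, -8.28, 0.46]] + [[0.57,1.6,-0.62], [-0.03,-0.08,0.03], [3.83,10.78,-4.15]]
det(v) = 21.11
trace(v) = -4.58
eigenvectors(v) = [[-0.9, 0.29, 0.15], [0.39, 0.25, -0.01], [0.19, 0.92, 0.99]]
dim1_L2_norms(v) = [2.23, 2.6, 4.52]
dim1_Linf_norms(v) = [1.85, 1.97, 3.64]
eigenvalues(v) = [1.99, -2.91, -3.66]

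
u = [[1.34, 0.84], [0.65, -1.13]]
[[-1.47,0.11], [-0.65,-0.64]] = u@[[-1.07, -0.20], [-0.04, 0.45]]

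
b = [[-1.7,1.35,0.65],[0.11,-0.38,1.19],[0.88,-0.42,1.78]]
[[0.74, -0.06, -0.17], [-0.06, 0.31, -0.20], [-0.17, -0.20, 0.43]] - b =[[2.44, -1.41, -0.82], [-0.17, 0.69, -1.39], [-1.05, 0.22, -1.35]]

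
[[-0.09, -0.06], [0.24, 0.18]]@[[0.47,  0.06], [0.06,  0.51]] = [[-0.05, -0.04], [0.12, 0.11]]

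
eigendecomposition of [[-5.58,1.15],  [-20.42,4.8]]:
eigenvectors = [[-0.33, -0.16], [-0.95, -0.99]]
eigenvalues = [-2.25, 1.47]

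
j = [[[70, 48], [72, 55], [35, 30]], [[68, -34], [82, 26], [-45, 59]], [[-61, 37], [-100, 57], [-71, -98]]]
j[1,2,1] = 59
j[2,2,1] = -98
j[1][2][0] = -45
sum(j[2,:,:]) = -236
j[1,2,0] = -45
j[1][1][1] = 26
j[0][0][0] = 70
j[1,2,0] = -45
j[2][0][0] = -61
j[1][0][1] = -34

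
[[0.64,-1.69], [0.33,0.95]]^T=[[0.64, 0.33],  [-1.69, 0.95]]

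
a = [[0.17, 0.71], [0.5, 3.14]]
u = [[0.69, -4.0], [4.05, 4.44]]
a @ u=[[2.99,  2.47], [13.06,  11.94]]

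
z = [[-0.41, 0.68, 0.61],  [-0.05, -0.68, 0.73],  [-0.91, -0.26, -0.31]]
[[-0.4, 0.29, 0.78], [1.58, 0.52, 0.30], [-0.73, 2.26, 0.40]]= z@[[0.74, -2.21, -0.7],[-1.16, -0.77, 0.22],[1.14, -0.15, 0.57]]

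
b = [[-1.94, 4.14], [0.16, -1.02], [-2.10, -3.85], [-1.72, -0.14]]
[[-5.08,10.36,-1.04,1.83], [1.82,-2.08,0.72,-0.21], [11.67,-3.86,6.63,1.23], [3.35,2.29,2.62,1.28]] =b @ [[-1.78, -1.48, -1.45, -0.75], [-2.06, 1.81, -0.93, 0.09]]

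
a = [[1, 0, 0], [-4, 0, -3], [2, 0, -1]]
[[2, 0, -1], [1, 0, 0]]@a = [[0, 0, 1], [1, 0, 0]]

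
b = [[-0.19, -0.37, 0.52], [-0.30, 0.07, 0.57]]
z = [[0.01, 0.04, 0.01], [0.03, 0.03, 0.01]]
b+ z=[[-0.18, -0.33, 0.53], [-0.27, 0.10, 0.58]]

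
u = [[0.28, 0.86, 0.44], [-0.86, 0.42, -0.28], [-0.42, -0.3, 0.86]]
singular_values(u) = [1.01, 1.0, 1.0]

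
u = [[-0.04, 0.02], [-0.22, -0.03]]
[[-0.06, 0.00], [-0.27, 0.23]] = u@[[1.31, -0.83], [-0.55, -1.57]]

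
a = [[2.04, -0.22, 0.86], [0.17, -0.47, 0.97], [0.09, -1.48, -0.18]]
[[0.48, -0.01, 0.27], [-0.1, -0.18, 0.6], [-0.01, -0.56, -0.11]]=a @ [[0.30, 0.04, -0.14], [0.04, 0.38, -0.01], [-0.14, -0.01, 0.64]]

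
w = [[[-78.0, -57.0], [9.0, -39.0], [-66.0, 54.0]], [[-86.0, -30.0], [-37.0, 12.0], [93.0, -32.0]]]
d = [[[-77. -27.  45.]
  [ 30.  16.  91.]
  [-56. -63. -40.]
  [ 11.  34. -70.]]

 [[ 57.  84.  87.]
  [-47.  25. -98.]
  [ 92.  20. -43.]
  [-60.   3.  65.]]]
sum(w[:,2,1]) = 22.0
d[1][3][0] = -60.0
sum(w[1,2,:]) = 61.0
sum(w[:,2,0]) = 27.0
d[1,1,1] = 25.0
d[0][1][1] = 16.0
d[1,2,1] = 20.0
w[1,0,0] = -86.0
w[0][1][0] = 9.0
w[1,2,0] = 93.0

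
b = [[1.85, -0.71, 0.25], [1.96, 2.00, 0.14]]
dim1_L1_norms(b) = [2.81, 4.1]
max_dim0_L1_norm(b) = 3.81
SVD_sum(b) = [[1.06, 0.63, 0.1], [2.32, 1.39, 0.21]] + [[0.79, -1.34, 0.15],  [-0.36, 0.61, -0.07]]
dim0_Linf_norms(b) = [1.96, 2.0, 0.25]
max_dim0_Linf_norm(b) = 2.0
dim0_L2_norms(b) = [2.7, 2.12, 0.29]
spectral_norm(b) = 2.98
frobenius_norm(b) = 3.44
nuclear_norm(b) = 4.70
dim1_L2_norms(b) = [2.0, 2.8]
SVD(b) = [[-0.42,-0.91],  [-0.91,0.42]] @ diag([2.9810453116511475, 1.721530961058416]) @ [[-0.86, -0.51, -0.08], [-0.5, 0.86, -0.10]]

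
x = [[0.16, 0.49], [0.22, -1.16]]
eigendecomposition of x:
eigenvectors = [[0.99, -0.33], [0.16, 0.94]]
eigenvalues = [0.24, -1.24]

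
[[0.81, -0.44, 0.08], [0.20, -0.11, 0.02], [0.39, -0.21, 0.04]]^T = [[0.81,0.2,0.39], [-0.44,-0.11,-0.21], [0.08,0.02,0.04]]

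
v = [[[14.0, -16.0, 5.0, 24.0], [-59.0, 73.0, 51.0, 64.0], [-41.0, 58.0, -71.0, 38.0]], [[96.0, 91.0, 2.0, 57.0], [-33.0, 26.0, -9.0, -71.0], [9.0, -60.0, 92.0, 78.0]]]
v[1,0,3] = 57.0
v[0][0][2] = 5.0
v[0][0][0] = 14.0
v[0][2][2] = -71.0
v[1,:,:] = [[96.0, 91.0, 2.0, 57.0], [-33.0, 26.0, -9.0, -71.0], [9.0, -60.0, 92.0, 78.0]]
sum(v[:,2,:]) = 103.0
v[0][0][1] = -16.0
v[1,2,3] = 78.0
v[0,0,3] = 24.0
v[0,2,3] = 38.0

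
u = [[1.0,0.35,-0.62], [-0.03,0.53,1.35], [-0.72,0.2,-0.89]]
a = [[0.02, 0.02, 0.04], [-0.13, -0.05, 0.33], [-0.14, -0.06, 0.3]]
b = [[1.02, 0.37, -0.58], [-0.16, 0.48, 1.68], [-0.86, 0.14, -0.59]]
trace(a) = 0.27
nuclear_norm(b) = 3.76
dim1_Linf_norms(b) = [1.02, 1.68, 0.86]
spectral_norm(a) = 0.49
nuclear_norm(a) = 0.54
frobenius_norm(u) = 2.23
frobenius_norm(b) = 2.39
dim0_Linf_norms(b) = [1.02, 0.48, 1.68]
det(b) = -1.32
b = u + a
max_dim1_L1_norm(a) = 0.51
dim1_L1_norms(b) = [1.97, 2.32, 1.59]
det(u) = -1.32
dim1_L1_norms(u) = [1.97, 1.91, 1.81]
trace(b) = 0.91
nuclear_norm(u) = 3.60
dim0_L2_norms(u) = [1.23, 0.67, 1.73]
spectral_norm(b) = 1.91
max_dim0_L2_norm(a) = 0.45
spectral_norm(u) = 1.74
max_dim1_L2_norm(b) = 1.75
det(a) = -0.00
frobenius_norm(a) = 0.49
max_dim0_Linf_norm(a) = 0.33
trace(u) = 0.64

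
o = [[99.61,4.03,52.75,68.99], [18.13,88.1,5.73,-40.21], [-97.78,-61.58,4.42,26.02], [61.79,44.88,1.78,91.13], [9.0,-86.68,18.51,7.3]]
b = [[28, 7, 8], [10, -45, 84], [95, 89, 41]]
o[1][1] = 88.1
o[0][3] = 68.99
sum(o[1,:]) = 71.75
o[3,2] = 1.78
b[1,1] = -45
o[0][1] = 4.03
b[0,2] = 8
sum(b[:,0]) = 133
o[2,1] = -61.58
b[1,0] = 10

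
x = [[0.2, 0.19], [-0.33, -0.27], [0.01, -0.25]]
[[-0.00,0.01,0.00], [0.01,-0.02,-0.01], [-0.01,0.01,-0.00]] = x @ [[-0.06, 0.09, 0.01], [0.04, -0.02, 0.01]]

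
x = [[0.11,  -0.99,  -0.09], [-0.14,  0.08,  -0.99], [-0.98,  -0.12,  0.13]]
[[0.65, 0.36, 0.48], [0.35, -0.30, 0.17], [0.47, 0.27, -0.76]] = x@[[-0.44, -0.19, 0.78], [-0.67, -0.41, -0.37], [-0.35, 0.3, -0.31]]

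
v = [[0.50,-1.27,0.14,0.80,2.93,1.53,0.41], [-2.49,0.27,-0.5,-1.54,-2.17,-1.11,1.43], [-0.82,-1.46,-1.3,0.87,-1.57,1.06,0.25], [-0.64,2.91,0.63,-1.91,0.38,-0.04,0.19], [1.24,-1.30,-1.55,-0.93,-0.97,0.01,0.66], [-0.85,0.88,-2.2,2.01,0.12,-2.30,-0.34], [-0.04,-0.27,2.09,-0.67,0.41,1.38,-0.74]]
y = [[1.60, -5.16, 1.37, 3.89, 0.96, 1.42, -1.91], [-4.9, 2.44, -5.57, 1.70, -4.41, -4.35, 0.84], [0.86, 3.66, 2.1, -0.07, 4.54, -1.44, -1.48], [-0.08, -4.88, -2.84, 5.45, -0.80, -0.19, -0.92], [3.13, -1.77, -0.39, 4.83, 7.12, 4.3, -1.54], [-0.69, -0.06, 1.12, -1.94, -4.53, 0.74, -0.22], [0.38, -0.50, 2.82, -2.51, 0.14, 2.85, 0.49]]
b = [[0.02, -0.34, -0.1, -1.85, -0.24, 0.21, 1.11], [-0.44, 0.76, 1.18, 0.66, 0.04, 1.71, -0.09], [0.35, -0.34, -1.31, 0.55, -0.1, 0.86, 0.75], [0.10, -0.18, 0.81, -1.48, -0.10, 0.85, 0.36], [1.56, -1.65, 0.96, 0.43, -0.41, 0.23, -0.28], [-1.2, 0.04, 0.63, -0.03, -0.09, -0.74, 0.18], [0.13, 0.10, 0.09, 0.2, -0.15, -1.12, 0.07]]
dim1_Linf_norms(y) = [5.16, 5.57, 4.54, 5.45, 7.12, 4.53, 2.85]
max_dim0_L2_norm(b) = 2.56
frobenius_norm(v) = 9.15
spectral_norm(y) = 14.50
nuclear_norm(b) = 11.84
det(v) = 300.11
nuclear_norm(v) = 20.80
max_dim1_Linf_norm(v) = 2.93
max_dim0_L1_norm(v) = 8.73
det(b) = -0.04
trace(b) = -3.09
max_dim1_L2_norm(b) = 2.56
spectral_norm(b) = 2.82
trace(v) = -6.45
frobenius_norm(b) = 5.30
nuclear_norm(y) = 40.53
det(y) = -24.52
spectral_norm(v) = 5.60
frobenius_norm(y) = 20.49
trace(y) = 19.94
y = b @ v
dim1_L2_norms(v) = [3.69, 4.11, 2.98, 3.62, 2.81, 3.97, 2.74]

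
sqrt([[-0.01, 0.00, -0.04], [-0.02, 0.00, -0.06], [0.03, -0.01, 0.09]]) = [[0.02+0.01j,(-0.01+0.04j),(-0.12+0.02j)], [-0.06+0.01j,0.02+0.08j,(-0.19+0.05j)], [(0.09-0j),(-0.03-0j),(0.31-0j)]]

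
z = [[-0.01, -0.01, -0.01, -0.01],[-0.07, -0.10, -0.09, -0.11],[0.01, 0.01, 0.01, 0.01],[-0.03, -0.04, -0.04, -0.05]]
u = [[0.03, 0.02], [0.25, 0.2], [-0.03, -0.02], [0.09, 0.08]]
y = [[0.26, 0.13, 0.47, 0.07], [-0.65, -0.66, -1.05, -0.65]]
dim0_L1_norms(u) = [0.4, 0.32]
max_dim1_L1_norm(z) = 0.37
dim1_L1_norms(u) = [0.05, 0.45, 0.05, 0.17]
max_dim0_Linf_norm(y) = 1.05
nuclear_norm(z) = 0.21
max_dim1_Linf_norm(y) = 1.05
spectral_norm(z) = 0.21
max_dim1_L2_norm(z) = 0.19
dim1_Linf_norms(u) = [0.03, 0.25, 0.03, 0.09]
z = u @ y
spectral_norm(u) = 0.35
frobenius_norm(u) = 0.35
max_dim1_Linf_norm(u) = 0.25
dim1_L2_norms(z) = [0.02, 0.19, 0.02, 0.08]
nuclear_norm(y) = 1.83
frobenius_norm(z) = 0.21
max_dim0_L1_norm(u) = 0.4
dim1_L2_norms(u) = [0.04, 0.32, 0.04, 0.12]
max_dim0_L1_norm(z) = 0.18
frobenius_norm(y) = 1.64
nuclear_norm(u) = 0.35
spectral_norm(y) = 1.63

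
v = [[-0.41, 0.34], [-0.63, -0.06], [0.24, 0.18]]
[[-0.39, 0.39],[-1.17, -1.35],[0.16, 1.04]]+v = [[-0.8, 0.73],[-1.8, -1.41],[0.40, 1.22]]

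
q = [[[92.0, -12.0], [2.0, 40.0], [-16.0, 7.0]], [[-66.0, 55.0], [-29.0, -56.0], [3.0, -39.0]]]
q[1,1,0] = -29.0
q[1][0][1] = 55.0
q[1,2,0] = 3.0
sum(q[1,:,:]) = -132.0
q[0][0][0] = 92.0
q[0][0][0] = 92.0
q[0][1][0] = 2.0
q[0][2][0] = -16.0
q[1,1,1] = -56.0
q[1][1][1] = -56.0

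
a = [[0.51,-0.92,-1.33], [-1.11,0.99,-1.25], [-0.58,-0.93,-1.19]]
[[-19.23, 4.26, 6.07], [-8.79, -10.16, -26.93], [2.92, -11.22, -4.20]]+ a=[[-18.72,3.34,4.74], [-9.90,-9.17,-28.18], [2.34,-12.15,-5.39]]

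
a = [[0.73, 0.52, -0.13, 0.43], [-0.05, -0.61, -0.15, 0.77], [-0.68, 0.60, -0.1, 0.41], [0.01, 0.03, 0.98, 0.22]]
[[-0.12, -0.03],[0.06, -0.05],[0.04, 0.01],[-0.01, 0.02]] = a@[[-0.12,-0.02], [-0.08,0.02], [-0.01,0.03], [0.01,-0.04]]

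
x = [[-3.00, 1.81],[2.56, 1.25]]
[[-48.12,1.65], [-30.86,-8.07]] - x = [[-45.12, -0.16], [-33.42, -9.32]]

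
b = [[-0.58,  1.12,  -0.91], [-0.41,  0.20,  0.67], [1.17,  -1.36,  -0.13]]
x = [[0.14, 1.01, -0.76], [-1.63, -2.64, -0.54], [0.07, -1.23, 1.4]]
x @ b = [[-1.38, 1.39, 0.65], [1.40, -1.62, -0.22], [2.1, -2.07, -1.07]]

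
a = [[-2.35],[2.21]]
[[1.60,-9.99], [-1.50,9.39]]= a @ [[-0.68, 4.25]]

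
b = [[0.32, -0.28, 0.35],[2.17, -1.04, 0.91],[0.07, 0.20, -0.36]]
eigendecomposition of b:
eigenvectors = [[(-0.31-0.27j), (-0.31+0.27j), 0.20+0.00j],[(-0.69+0j), -0.69-0.00j, (0.84+0j)],[0.35+0.48j, 0.35-0.48j, 0.50+0.00j]]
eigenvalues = [(-0.54+0.2j), (-0.54-0.2j), (0.01+0j)]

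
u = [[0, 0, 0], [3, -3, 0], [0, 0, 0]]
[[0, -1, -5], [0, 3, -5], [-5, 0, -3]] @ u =[[-3, 3, 0], [9, -9, 0], [0, 0, 0]]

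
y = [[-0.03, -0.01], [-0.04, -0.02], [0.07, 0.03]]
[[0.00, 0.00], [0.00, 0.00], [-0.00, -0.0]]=y @ [[0.01,0.01], [-0.04,-0.07]]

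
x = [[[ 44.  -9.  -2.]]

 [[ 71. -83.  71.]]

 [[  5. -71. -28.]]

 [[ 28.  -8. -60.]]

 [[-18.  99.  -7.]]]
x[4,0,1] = 99.0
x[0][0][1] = -9.0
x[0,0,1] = -9.0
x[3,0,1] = -8.0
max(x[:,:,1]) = 99.0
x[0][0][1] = -9.0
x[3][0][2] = -60.0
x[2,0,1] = -71.0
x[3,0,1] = -8.0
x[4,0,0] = -18.0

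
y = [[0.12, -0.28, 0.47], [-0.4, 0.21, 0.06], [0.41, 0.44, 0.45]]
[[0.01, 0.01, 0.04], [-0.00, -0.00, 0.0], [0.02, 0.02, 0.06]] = y@ [[0.01, 0.01, 0.02], [0.01, 0.01, 0.03], [0.02, 0.03, 0.09]]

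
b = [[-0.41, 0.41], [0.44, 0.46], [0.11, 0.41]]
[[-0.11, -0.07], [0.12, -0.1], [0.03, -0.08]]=b@ [[0.27,-0.02], [0.00,-0.20]]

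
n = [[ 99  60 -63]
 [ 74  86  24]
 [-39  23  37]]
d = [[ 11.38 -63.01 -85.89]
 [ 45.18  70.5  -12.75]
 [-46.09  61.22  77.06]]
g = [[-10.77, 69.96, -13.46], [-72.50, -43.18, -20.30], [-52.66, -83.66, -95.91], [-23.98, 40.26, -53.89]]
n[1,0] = 74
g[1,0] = -72.5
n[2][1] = 23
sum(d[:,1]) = 68.71000000000001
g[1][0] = -72.5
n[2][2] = 37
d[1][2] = -12.75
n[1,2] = 24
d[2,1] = 61.22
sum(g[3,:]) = -37.61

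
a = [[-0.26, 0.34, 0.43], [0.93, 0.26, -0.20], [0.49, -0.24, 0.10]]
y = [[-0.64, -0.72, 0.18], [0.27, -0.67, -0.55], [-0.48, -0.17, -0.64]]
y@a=[[-0.42, -0.45, -0.11], [-0.96, 0.05, 0.2], [-0.35, -0.05, -0.24]]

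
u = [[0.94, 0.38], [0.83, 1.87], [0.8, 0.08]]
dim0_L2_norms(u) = [1.49, 1.91]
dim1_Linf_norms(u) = [0.94, 1.87, 0.8]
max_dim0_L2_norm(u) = 1.91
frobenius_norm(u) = 2.42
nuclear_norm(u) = 3.15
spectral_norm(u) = 2.24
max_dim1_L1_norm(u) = 2.7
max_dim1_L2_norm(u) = 2.05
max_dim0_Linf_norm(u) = 1.87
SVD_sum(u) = [[0.49, 0.70],[1.15, 1.64],[0.30, 0.43]] + [[0.45, -0.32], [-0.32, 0.23], [0.5, -0.35]]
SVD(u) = [[-0.38, 0.61], [-0.9, -0.43], [-0.23, 0.67]] @ diag([2.242728067537136, 0.9112468464039506]) @ [[-0.57, -0.82], [0.82, -0.57]]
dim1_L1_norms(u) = [1.32, 2.7, 0.88]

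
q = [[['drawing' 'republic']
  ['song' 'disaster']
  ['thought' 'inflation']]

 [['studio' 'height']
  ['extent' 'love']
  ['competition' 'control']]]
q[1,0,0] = 'studio'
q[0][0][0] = 'drawing'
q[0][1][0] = 'song'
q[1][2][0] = 'competition'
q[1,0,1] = 'height'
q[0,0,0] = 'drawing'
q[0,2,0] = 'thought'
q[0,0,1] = 'republic'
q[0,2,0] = 'thought'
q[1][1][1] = 'love'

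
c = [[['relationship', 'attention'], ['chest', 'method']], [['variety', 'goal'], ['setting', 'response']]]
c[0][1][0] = 'chest'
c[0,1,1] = 'method'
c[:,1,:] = [['chest', 'method'], ['setting', 'response']]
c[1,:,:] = [['variety', 'goal'], ['setting', 'response']]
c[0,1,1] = 'method'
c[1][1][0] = 'setting'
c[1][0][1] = 'goal'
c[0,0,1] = 'attention'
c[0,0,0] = 'relationship'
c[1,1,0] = 'setting'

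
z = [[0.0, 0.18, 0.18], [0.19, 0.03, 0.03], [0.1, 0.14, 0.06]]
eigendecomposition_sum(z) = [[0.11, 0.13, 0.1],[0.09, 0.1, 0.08],[0.1, 0.11, 0.09]] + [[-0.12,0.05,0.10], [0.14,-0.05,-0.11], [-0.03,0.01,0.02]] + [[0.01, 0.01, -0.02], [-0.04, -0.02, 0.06], [0.03, 0.02, -0.05]]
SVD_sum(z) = [[0.09, 0.17, 0.13], [0.05, 0.08, 0.07], [0.07, 0.12, 0.1]] + [[-0.1, 0.03, 0.03], [0.14, -0.04, -0.05], [0.03, -0.01, -0.01]] + [[0.00, -0.01, 0.01], [0.00, -0.01, 0.02], [-0.00, 0.02, -0.03]]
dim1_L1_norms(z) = [0.36, 0.25, 0.3]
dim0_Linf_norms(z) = [0.19, 0.18, 0.18]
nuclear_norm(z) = 0.55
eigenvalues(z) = [0.3, -0.15, -0.06]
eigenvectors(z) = [[0.64, 0.67, 0.24], [0.51, -0.73, -0.73], [0.57, 0.17, 0.64]]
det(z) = 0.00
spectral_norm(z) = 0.31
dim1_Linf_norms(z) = [0.18, 0.19, 0.14]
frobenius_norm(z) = 0.37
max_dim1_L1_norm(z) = 0.36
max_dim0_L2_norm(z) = 0.23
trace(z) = 0.09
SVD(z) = [[-0.74,0.55,-0.39], [-0.37,-0.81,-0.45], [-0.56,-0.19,0.81]] @ diag([0.31205845465831833, 0.19080923656087187, 0.04594949531082466]) @ [[-0.40, -0.71, -0.57],[-0.91, 0.25, 0.33],[-0.09, 0.65, -0.75]]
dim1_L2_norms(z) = [0.25, 0.19, 0.18]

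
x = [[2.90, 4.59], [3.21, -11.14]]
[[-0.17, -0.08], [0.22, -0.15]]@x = [[-0.75,0.11], [0.16,2.68]]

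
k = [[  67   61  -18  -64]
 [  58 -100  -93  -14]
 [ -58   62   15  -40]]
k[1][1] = -100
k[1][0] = 58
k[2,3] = -40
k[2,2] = 15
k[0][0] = 67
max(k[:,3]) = -14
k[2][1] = 62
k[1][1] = -100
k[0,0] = 67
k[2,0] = -58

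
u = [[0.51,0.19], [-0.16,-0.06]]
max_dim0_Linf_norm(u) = 0.51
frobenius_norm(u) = 0.57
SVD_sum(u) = [[0.51, 0.19],[-0.16, -0.06]] + [[0.0, -0.0], [0.00, -0.00]]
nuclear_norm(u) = 0.57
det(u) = -0.00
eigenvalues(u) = [0.45, -0.0]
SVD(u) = [[-0.95, 0.30], [0.3, 0.95]] @ diag([0.5704383201313913, 0.00035060758182223027]) @ [[-0.94, -0.35],[0.35, -0.94]]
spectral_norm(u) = 0.57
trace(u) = 0.45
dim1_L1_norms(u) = [0.7, 0.22]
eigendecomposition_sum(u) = [[0.51,  0.19], [-0.16,  -0.06]] + [[0.0,  0.00], [-0.0,  -0.0]]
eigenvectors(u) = [[0.95, -0.35], [-0.30, 0.94]]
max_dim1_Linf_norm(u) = 0.51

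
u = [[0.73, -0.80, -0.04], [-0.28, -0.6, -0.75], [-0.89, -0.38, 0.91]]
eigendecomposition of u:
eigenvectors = [[(0.02-0.48j), (0.02+0.48j), -0.39+0.00j], [(-0.32+0.17j), -0.32-0.17j, -0.85+0.00j], [0.80+0.00j, (0.8-0j), (-0.35+0j)]]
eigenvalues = [(1.04+0.45j), (1.04-0.45j), (-1.03+0j)]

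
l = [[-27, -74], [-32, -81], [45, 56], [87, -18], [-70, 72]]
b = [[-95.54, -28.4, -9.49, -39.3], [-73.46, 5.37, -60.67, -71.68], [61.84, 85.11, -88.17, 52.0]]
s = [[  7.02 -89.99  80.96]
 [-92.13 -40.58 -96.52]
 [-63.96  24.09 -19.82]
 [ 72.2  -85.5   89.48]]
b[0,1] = -28.4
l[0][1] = -74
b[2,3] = 52.0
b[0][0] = -95.54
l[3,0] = 87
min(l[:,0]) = -70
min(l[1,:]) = -81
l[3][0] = 87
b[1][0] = -73.46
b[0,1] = -28.4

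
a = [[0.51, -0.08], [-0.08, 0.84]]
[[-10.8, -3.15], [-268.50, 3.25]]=a@ [[-72.39, -5.66], [-326.54, 3.33]]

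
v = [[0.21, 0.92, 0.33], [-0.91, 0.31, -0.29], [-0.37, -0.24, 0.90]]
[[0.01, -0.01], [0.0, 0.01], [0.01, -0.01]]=v@[[-0.0, -0.01], [0.01, 0.0], [0.01, -0.01]]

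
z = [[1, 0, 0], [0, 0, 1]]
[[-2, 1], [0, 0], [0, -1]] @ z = [[-2, 0, 1], [0, 0, 0], [0, 0, -1]]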